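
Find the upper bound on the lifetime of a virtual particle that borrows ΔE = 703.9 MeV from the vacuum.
4.675 × 10^-25 s

Using the energy-time uncertainty principle:
ΔEΔt ≥ ℏ/2

For a virtual particle borrowing energy ΔE, the maximum lifetime is:
Δt_max = ℏ/(2ΔE)

Converting energy:
ΔE = 703.9 MeV = 1.128e-10 J

Δt_max = (1.055e-34 J·s) / (2 × 1.128e-10 J)
Δt_max = 4.675e-25 s = 4.675 × 10^-25 s

Virtual particles with higher borrowed energy exist for shorter times.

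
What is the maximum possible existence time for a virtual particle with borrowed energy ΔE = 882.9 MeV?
3.728 × 10^-25 s

Using the energy-time uncertainty principle:
ΔEΔt ≥ ℏ/2

For a virtual particle borrowing energy ΔE, the maximum lifetime is:
Δt_max = ℏ/(2ΔE)

Converting energy:
ΔE = 882.9 MeV = 1.415e-10 J

Δt_max = (1.055e-34 J·s) / (2 × 1.415e-10 J)
Δt_max = 3.728e-25 s = 3.728 × 10^-25 s

Virtual particles with higher borrowed energy exist for shorter times.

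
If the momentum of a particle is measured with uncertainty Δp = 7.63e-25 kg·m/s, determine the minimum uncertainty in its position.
69.107 pm

Using the Heisenberg uncertainty principle:
ΔxΔp ≥ ℏ/2

The minimum uncertainty in position is:
Δx_min = ℏ/(2Δp)
Δx_min = (1.055e-34 J·s) / (2 × 7.630e-25 kg·m/s)
Δx_min = 6.911e-11 m = 69.107 pm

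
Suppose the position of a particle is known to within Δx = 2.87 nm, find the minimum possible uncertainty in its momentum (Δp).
1.837 × 10^-26 kg·m/s

Using the Heisenberg uncertainty principle:
ΔxΔp ≥ ℏ/2

The minimum uncertainty in momentum is:
Δp_min = ℏ/(2Δx)
Δp_min = (1.055e-34 J·s) / (2 × 2.870e-09 m)
Δp_min = 1.837e-26 kg·m/s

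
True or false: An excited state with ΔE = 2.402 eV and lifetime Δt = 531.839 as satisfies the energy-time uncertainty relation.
Yes, it satisfies the uncertainty relation.

Calculate the product ΔEΔt:
ΔE = 2.402 eV = 3.848e-19 J
ΔEΔt = (3.848e-19 J) × (5.318e-16 s)
ΔEΔt = 2.047e-34 J·s

Compare to the minimum allowed value ℏ/2:
ℏ/2 = 5.273e-35 J·s

Since ΔEΔt = 2.047e-34 J·s ≥ 5.273e-35 J·s = ℏ/2,
this satisfies the uncertainty relation.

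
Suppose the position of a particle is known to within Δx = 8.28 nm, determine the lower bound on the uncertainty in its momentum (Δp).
6.368 × 10^-27 kg·m/s

Using the Heisenberg uncertainty principle:
ΔxΔp ≥ ℏ/2

The minimum uncertainty in momentum is:
Δp_min = ℏ/(2Δx)
Δp_min = (1.055e-34 J·s) / (2 × 8.280e-09 m)
Δp_min = 6.368e-27 kg·m/s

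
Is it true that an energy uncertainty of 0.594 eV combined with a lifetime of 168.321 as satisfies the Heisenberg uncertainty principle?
No, it violates the uncertainty relation.

Calculate the product ΔEΔt:
ΔE = 0.594 eV = 9.517e-20 J
ΔEΔt = (9.517e-20 J) × (1.683e-16 s)
ΔEΔt = 1.602e-35 J·s

Compare to the minimum allowed value ℏ/2:
ℏ/2 = 5.273e-35 J·s

Since ΔEΔt = 1.602e-35 J·s < 5.273e-35 J·s = ℏ/2,
this violates the uncertainty relation.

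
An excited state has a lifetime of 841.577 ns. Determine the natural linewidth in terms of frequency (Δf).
94.558 kHz

Using the energy-time uncertainty principle and E = hf:
ΔEΔt ≥ ℏ/2
hΔf·Δt ≥ ℏ/2

The minimum frequency uncertainty is:
Δf = ℏ/(2hτ) = 1/(4πτ)
Δf = 1/(4π × 8.416e-07 s)
Δf = 9.456e+04 Hz = 94.558 kHz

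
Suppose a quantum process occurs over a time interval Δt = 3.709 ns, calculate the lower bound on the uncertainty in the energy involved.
88.732 neV

Using the energy-time uncertainty principle:
ΔEΔt ≥ ℏ/2

The minimum uncertainty in energy is:
ΔE_min = ℏ/(2Δt)
ΔE_min = (1.055e-34 J·s) / (2 × 3.709e-09 s)
ΔE_min = 1.422e-26 J = 88.732 neV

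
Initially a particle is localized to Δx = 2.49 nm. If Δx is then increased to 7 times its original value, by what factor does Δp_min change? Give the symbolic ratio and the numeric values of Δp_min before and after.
Original Δp_min = 2.118 × 10^-26 kg·m/s; new Δp'_min = 3.025 × 10^-27 kg·m/s; ratio Δp'_min/Δp_min = 1/7.

From the uncertainty principle ΔxΔp ≥ ℏ/2, the minimum momentum uncertainty is Δp_min = ℏ/(2Δx).

Original (Δx = 2.49 nm = 2.490e-09 m):
Δp_min = (1.055e-34 J·s)/(2 × 2.490e-09 m) = 2.118e-26 kg·m/s

When Δx → 7Δx:
Δp'_min = ℏ/(2 × 7Δx) = (1/7) × ℏ/(2Δx) = (1/7) × Δp_min
Δp'_min = 1/7 × 2.118e-26 kg·m/s = 3.025e-27 kg·m/s

Since Δp_min ∝ 1/Δx, when Δx is increased to 7 times its original value, Δp_min decreases to 1/7 of its original value.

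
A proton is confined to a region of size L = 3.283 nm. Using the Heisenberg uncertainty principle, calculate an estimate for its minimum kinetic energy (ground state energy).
481.296 neV

Using the uncertainty principle to estimate ground state energy:

1. The position uncertainty is approximately the confinement size:
   Δx ≈ L = 3.283e-09 m

2. From ΔxΔp ≥ ℏ/2, the minimum momentum uncertainty is:
   Δp ≈ ℏ/(2L) = 1.606e-26 kg·m/s

3. The kinetic energy is approximately:
   KE ≈ (Δp)²/(2m) = (1.606e-26)²/(2 × 1.673e-27 kg)
   KE ≈ 7.711e-26 J = 481.296 neV

This is an order-of-magnitude estimate of the ground state energy.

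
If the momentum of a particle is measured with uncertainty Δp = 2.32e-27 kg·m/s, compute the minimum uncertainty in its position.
22.728 nm

Using the Heisenberg uncertainty principle:
ΔxΔp ≥ ℏ/2

The minimum uncertainty in position is:
Δx_min = ℏ/(2Δp)
Δx_min = (1.055e-34 J·s) / (2 × 2.320e-27 kg·m/s)
Δx_min = 2.273e-08 m = 22.728 nm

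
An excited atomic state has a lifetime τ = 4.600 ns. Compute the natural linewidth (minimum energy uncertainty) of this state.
71.545 neV

Using the energy-time uncertainty principle:
ΔEΔt ≥ ℏ/2

The lifetime τ represents the time uncertainty Δt.
The natural linewidth (minimum energy uncertainty) is:

ΔE = ℏ/(2τ)
ΔE = (1.055e-34 J·s) / (2 × 4.600e-09 s)
ΔE = 1.146e-26 J = 71.545 neV

This natural linewidth limits the precision of spectroscopic measurements.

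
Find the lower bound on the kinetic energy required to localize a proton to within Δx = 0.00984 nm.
53.575 meV

Localizing a particle requires giving it sufficient momentum uncertainty:

1. From uncertainty principle: Δp ≥ ℏ/(2Δx)
   Δp_min = (1.055e-34 J·s) / (2 × 9.840e-12 m)
   Δp_min = 5.359e-24 kg·m/s

2. This momentum uncertainty corresponds to kinetic energy:
   KE ≈ (Δp)²/(2m) = (5.359e-24)²/(2 × 1.673e-27 kg)
   KE = 8.584e-21 J = 53.575 meV

Tighter localization requires more energy.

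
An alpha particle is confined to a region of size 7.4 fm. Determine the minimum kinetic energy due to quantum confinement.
23.846 keV

Using the uncertainty principle:

1. Position uncertainty: Δx ≈ 7.400e-15 m
2. Minimum momentum uncertainty: Δp = ℏ/(2Δx) = 7.125e-21 kg·m/s
3. Minimum kinetic energy:
   KE = (Δp)²/(2m) = (7.125e-21)²/(2 × 6.645e-27 kg)
   KE = 3.821e-15 J = 23.846 keV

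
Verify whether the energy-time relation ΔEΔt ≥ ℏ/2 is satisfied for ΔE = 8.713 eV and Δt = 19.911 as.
No, it violates the uncertainty relation.

Calculate the product ΔEΔt:
ΔE = 8.713 eV = 1.396e-18 J
ΔEΔt = (1.396e-18 J) × (1.991e-17 s)
ΔEΔt = 2.780e-35 J·s

Compare to the minimum allowed value ℏ/2:
ℏ/2 = 5.273e-35 J·s

Since ΔEΔt = 2.780e-35 J·s < 5.273e-35 J·s = ℏ/2,
this violates the uncertainty relation.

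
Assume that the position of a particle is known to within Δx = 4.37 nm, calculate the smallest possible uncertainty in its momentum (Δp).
1.207 × 10^-26 kg·m/s

Using the Heisenberg uncertainty principle:
ΔxΔp ≥ ℏ/2

The minimum uncertainty in momentum is:
Δp_min = ℏ/(2Δx)
Δp_min = (1.055e-34 J·s) / (2 × 4.370e-09 m)
Δp_min = 1.207e-26 kg·m/s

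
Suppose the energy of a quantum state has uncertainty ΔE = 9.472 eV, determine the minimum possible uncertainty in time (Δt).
34.745 as

Using the energy-time uncertainty principle:
ΔEΔt ≥ ℏ/2

The minimum uncertainty in time is:
Δt_min = ℏ/(2ΔE)
Δt_min = (1.055e-34 J·s) / (2 × 1.518e-18 J)
Δt_min = 3.475e-17 s = 34.745 as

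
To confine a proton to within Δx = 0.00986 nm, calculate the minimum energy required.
53.358 meV

Localizing a particle requires giving it sufficient momentum uncertainty:

1. From uncertainty principle: Δp ≥ ℏ/(2Δx)
   Δp_min = (1.055e-34 J·s) / (2 × 9.860e-12 m)
   Δp_min = 5.348e-24 kg·m/s

2. This momentum uncertainty corresponds to kinetic energy:
   KE ≈ (Δp)²/(2m) = (5.348e-24)²/(2 × 1.673e-27 kg)
   KE = 8.549e-21 J = 53.358 meV

Tighter localization requires more energy.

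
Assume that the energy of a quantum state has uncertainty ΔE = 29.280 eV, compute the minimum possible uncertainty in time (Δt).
11.240 as

Using the energy-time uncertainty principle:
ΔEΔt ≥ ℏ/2

The minimum uncertainty in time is:
Δt_min = ℏ/(2ΔE)
Δt_min = (1.055e-34 J·s) / (2 × 4.691e-18 J)
Δt_min = 1.124e-17 s = 11.240 as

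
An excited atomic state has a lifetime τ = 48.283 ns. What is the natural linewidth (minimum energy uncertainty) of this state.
6.816 neV

Using the energy-time uncertainty principle:
ΔEΔt ≥ ℏ/2

The lifetime τ represents the time uncertainty Δt.
The natural linewidth (minimum energy uncertainty) is:

ΔE = ℏ/(2τ)
ΔE = (1.055e-34 J·s) / (2 × 4.828e-08 s)
ΔE = 1.092e-27 J = 6.816 neV

This natural linewidth limits the precision of spectroscopic measurements.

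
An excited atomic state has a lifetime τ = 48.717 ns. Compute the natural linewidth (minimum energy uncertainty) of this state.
6.755 neV

Using the energy-time uncertainty principle:
ΔEΔt ≥ ℏ/2

The lifetime τ represents the time uncertainty Δt.
The natural linewidth (minimum energy uncertainty) is:

ΔE = ℏ/(2τ)
ΔE = (1.055e-34 J·s) / (2 × 4.872e-08 s)
ΔE = 1.082e-27 J = 6.755 neV

This natural linewidth limits the precision of spectroscopic measurements.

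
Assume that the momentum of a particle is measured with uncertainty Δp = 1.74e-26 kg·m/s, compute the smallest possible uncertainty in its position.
3.030 nm

Using the Heisenberg uncertainty principle:
ΔxΔp ≥ ℏ/2

The minimum uncertainty in position is:
Δx_min = ℏ/(2Δp)
Δx_min = (1.055e-34 J·s) / (2 × 1.740e-26 kg·m/s)
Δx_min = 3.030e-09 m = 3.030 nm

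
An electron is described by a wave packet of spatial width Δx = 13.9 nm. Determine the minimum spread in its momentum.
3.793 × 10^-27 kg·m/s

For a wave packet, the spatial width Δx and momentum spread Δp are related by the uncertainty principle:
ΔxΔp ≥ ℏ/2

The minimum momentum spread is:
Δp_min = ℏ/(2Δx)
Δp_min = (1.055e-34 J·s) / (2 × 1.390e-08 m)
Δp_min = 3.793e-27 kg·m/s

A wave packet cannot have both a well-defined position and well-defined momentum.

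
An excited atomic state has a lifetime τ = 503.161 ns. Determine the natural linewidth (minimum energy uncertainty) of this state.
654.077 peV

Using the energy-time uncertainty principle:
ΔEΔt ≥ ℏ/2

The lifetime τ represents the time uncertainty Δt.
The natural linewidth (minimum energy uncertainty) is:

ΔE = ℏ/(2τ)
ΔE = (1.055e-34 J·s) / (2 × 5.032e-07 s)
ΔE = 1.048e-28 J = 654.077 peV

This natural linewidth limits the precision of spectroscopic measurements.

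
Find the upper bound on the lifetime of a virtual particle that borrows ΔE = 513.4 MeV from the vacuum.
6.410 × 10^-25 s

Using the energy-time uncertainty principle:
ΔEΔt ≥ ℏ/2

For a virtual particle borrowing energy ΔE, the maximum lifetime is:
Δt_max = ℏ/(2ΔE)

Converting energy:
ΔE = 513.4 MeV = 8.226e-11 J

Δt_max = (1.055e-34 J·s) / (2 × 8.226e-11 J)
Δt_max = 6.410e-25 s = 6.410 × 10^-25 s

Virtual particles with higher borrowed energy exist for shorter times.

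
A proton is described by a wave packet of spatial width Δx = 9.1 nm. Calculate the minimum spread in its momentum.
5.794 × 10^-27 kg·m/s

For a wave packet, the spatial width Δx and momentum spread Δp are related by the uncertainty principle:
ΔxΔp ≥ ℏ/2

The minimum momentum spread is:
Δp_min = ℏ/(2Δx)
Δp_min = (1.055e-34 J·s) / (2 × 9.100e-09 m)
Δp_min = 5.794e-27 kg·m/s

A wave packet cannot have both a well-defined position and well-defined momentum.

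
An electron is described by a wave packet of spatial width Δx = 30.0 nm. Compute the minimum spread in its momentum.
1.758 × 10^-27 kg·m/s

For a wave packet, the spatial width Δx and momentum spread Δp are related by the uncertainty principle:
ΔxΔp ≥ ℏ/2

The minimum momentum spread is:
Δp_min = ℏ/(2Δx)
Δp_min = (1.055e-34 J·s) / (2 × 3.000e-08 m)
Δp_min = 1.758e-27 kg·m/s

A wave packet cannot have both a well-defined position and well-defined momentum.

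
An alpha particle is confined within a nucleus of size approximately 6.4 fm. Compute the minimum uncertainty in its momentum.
8.239 × 10^-21 kg·m/s

Using the Heisenberg uncertainty principle:
ΔxΔp ≥ ℏ/2

With Δx ≈ L = 6.400e-15 m (the confinement size):
Δp_min = ℏ/(2Δx)
Δp_min = (1.055e-34 J·s) / (2 × 6.400e-15 m)
Δp_min = 8.239e-21 kg·m/s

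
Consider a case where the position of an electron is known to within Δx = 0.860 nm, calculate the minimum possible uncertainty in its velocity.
67.307 km/s

Using the Heisenberg uncertainty principle and Δp = mΔv:
ΔxΔp ≥ ℏ/2
Δx(mΔv) ≥ ℏ/2

The minimum uncertainty in velocity is:
Δv_min = ℏ/(2mΔx)
Δv_min = (1.055e-34 J·s) / (2 × 9.109e-31 kg × 8.600e-10 m)
Δv_min = 6.731e+04 m/s = 67.307 km/s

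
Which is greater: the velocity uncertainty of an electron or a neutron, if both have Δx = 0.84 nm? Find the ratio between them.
The electron has the larger minimum velocity uncertainty, by a ratio of 1838.7.

For both particles, Δp_min = ℏ/(2Δx) = 6.277e-26 kg·m/s (same for both).

The velocity uncertainty is Δv = Δp/m:
- electron: Δv = 6.277e-26 / 9.109e-31 = 6.891e+04 m/s = 68.909 km/s
- neutron: Δv = 6.277e-26 / 1.675e-27 = 3.748e+01 m/s = 37.478 m/s

Ratio: 6.891e+04 / 3.748e+01 = 1838.7

The lighter particle has larger velocity uncertainty because Δv ∝ 1/m.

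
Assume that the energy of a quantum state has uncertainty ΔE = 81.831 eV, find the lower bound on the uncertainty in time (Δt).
4.022 as

Using the energy-time uncertainty principle:
ΔEΔt ≥ ℏ/2

The minimum uncertainty in time is:
Δt_min = ℏ/(2ΔE)
Δt_min = (1.055e-34 J·s) / (2 × 1.311e-17 J)
Δt_min = 4.022e-18 s = 4.022 as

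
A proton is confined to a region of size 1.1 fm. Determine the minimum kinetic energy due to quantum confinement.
4.287 MeV

Using the uncertainty principle:

1. Position uncertainty: Δx ≈ 1.100e-15 m
2. Minimum momentum uncertainty: Δp = ℏ/(2Δx) = 4.794e-20 kg·m/s
3. Minimum kinetic energy:
   KE = (Δp)²/(2m) = (4.794e-20)²/(2 × 1.673e-27 kg)
   KE = 6.869e-13 J = 4.287 MeV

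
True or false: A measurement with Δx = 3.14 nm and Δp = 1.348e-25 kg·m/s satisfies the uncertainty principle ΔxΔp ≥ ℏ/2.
Yes, it satisfies the uncertainty principle.

Calculate the product ΔxΔp:
ΔxΔp = (3.140e-09 m) × (1.348e-25 kg·m/s)
ΔxΔp = 4.233e-34 J·s

Compare to the minimum allowed value ℏ/2:
ℏ/2 = 5.273e-35 J·s

Since ΔxΔp = 4.233e-34 J·s ≥ 5.273e-35 J·s = ℏ/2,
the measurement satisfies the uncertainty principle.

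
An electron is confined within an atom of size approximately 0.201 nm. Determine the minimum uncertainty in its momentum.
2.623 × 10^-25 kg·m/s

Using the Heisenberg uncertainty principle:
ΔxΔp ≥ ℏ/2

With Δx ≈ L = 2.010e-10 m (the confinement size):
Δp_min = ℏ/(2Δx)
Δp_min = (1.055e-34 J·s) / (2 × 2.010e-10 m)
Δp_min = 2.623e-25 kg·m/s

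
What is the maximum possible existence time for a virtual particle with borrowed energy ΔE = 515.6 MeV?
6.383 × 10^-25 s

Using the energy-time uncertainty principle:
ΔEΔt ≥ ℏ/2

For a virtual particle borrowing energy ΔE, the maximum lifetime is:
Δt_max = ℏ/(2ΔE)

Converting energy:
ΔE = 515.6 MeV = 8.261e-11 J

Δt_max = (1.055e-34 J·s) / (2 × 8.261e-11 J)
Δt_max = 6.383e-25 s = 6.383 × 10^-25 s

Virtual particles with higher borrowed energy exist for shorter times.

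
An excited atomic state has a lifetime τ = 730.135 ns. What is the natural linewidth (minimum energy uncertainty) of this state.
450.747 peV

Using the energy-time uncertainty principle:
ΔEΔt ≥ ℏ/2

The lifetime τ represents the time uncertainty Δt.
The natural linewidth (minimum energy uncertainty) is:

ΔE = ℏ/(2τ)
ΔE = (1.055e-34 J·s) / (2 × 7.301e-07 s)
ΔE = 7.222e-29 J = 450.747 peV

This natural linewidth limits the precision of spectroscopic measurements.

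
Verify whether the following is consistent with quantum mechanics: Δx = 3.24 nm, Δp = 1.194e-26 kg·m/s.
No, it violates the uncertainty principle (impossible measurement).

Calculate the product ΔxΔp:
ΔxΔp = (3.240e-09 m) × (1.194e-26 kg·m/s)
ΔxΔp = 3.869e-35 J·s

Compare to the minimum allowed value ℏ/2:
ℏ/2 = 5.273e-35 J·s

Since ΔxΔp = 3.869e-35 J·s < 5.273e-35 J·s = ℏ/2,
the measurement violates the uncertainty principle.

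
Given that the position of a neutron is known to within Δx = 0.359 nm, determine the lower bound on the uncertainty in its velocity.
87.691 m/s

Using the Heisenberg uncertainty principle and Δp = mΔv:
ΔxΔp ≥ ℏ/2
Δx(mΔv) ≥ ℏ/2

The minimum uncertainty in velocity is:
Δv_min = ℏ/(2mΔx)
Δv_min = (1.055e-34 J·s) / (2 × 1.675e-27 kg × 3.590e-10 m)
Δv_min = 8.769e+01 m/s = 87.691 m/s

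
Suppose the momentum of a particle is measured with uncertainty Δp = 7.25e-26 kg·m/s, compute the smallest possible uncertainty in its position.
727.291 pm

Using the Heisenberg uncertainty principle:
ΔxΔp ≥ ℏ/2

The minimum uncertainty in position is:
Δx_min = ℏ/(2Δp)
Δx_min = (1.055e-34 J·s) / (2 × 7.250e-26 kg·m/s)
Δx_min = 7.273e-10 m = 727.291 pm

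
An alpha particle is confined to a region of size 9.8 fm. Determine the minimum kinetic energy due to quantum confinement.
13.597 keV

Using the uncertainty principle:

1. Position uncertainty: Δx ≈ 9.800e-15 m
2. Minimum momentum uncertainty: Δp = ℏ/(2Δx) = 5.380e-21 kg·m/s
3. Minimum kinetic energy:
   KE = (Δp)²/(2m) = (5.380e-21)²/(2 × 6.645e-27 kg)
   KE = 2.178e-15 J = 13.597 keV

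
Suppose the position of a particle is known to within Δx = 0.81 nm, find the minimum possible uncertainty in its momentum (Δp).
6.510 × 10^-26 kg·m/s

Using the Heisenberg uncertainty principle:
ΔxΔp ≥ ℏ/2

The minimum uncertainty in momentum is:
Δp_min = ℏ/(2Δx)
Δp_min = (1.055e-34 J·s) / (2 × 8.100e-10 m)
Δp_min = 6.510e-26 kg·m/s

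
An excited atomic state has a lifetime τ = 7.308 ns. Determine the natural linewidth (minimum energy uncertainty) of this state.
45.034 neV

Using the energy-time uncertainty principle:
ΔEΔt ≥ ℏ/2

The lifetime τ represents the time uncertainty Δt.
The natural linewidth (minimum energy uncertainty) is:

ΔE = ℏ/(2τ)
ΔE = (1.055e-34 J·s) / (2 × 7.308e-09 s)
ΔE = 7.215e-27 J = 45.034 neV

This natural linewidth limits the precision of spectroscopic measurements.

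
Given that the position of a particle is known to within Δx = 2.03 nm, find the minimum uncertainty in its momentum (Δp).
2.597 × 10^-26 kg·m/s

Using the Heisenberg uncertainty principle:
ΔxΔp ≥ ℏ/2

The minimum uncertainty in momentum is:
Δp_min = ℏ/(2Δx)
Δp_min = (1.055e-34 J·s) / (2 × 2.030e-09 m)
Δp_min = 2.597e-26 kg·m/s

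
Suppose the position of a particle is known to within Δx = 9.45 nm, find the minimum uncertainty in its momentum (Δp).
5.580 × 10^-27 kg·m/s

Using the Heisenberg uncertainty principle:
ΔxΔp ≥ ℏ/2

The minimum uncertainty in momentum is:
Δp_min = ℏ/(2Δx)
Δp_min = (1.055e-34 J·s) / (2 × 9.450e-09 m)
Δp_min = 5.580e-27 kg·m/s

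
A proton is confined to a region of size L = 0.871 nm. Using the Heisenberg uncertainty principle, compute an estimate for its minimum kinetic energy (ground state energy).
6.838 μeV

Using the uncertainty principle to estimate ground state energy:

1. The position uncertainty is approximately the confinement size:
   Δx ≈ L = 8.710e-10 m

2. From ΔxΔp ≥ ℏ/2, the minimum momentum uncertainty is:
   Δp ≈ ℏ/(2L) = 6.054e-26 kg·m/s

3. The kinetic energy is approximately:
   KE ≈ (Δp)²/(2m) = (6.054e-26)²/(2 × 1.673e-27 kg)
   KE ≈ 1.096e-24 J = 6.838 μeV

This is an order-of-magnitude estimate of the ground state energy.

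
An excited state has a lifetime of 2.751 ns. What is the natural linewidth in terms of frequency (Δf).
28.927 MHz

Using the energy-time uncertainty principle and E = hf:
ΔEΔt ≥ ℏ/2
hΔf·Δt ≥ ℏ/2

The minimum frequency uncertainty is:
Δf = ℏ/(2hτ) = 1/(4πτ)
Δf = 1/(4π × 2.751e-09 s)
Δf = 2.893e+07 Hz = 28.927 MHz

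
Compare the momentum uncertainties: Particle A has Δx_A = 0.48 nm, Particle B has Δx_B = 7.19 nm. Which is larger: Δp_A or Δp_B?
Particle A has the larger minimum momentum uncertainty, by a factor of 14.98.

For each particle, the minimum momentum uncertainty is Δp_min = ℏ/(2Δx):

Particle A: Δp_A = ℏ/(2×4.800e-10 m) = 1.099e-25 kg·m/s
Particle B: Δp_B = ℏ/(2×7.190e-09 m) = 7.334e-27 kg·m/s

Ratio: Δp_A/Δp_B = 14.98

Since Δp_min ∝ 1/Δx, the particle with smaller position uncertainty (A) has larger momentum uncertainty.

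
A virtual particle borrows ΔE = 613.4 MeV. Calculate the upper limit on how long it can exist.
5.365 × 10^-25 s

Using the energy-time uncertainty principle:
ΔEΔt ≥ ℏ/2

For a virtual particle borrowing energy ΔE, the maximum lifetime is:
Δt_max = ℏ/(2ΔE)

Converting energy:
ΔE = 613.4 MeV = 9.828e-11 J

Δt_max = (1.055e-34 J·s) / (2 × 9.828e-11 J)
Δt_max = 5.365e-25 s = 5.365 × 10^-25 s

Virtual particles with higher borrowed energy exist for shorter times.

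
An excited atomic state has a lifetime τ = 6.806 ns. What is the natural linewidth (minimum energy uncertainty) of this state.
48.355 neV

Using the energy-time uncertainty principle:
ΔEΔt ≥ ℏ/2

The lifetime τ represents the time uncertainty Δt.
The natural linewidth (minimum energy uncertainty) is:

ΔE = ℏ/(2τ)
ΔE = (1.055e-34 J·s) / (2 × 6.806e-09 s)
ΔE = 7.747e-27 J = 48.355 neV

This natural linewidth limits the precision of spectroscopic measurements.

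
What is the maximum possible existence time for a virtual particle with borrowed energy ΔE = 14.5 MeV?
22.697 ys

Using the energy-time uncertainty principle:
ΔEΔt ≥ ℏ/2

For a virtual particle borrowing energy ΔE, the maximum lifetime is:
Δt_max = ℏ/(2ΔE)

Converting energy:
ΔE = 14.5 MeV = 2.323e-12 J

Δt_max = (1.055e-34 J·s) / (2 × 2.323e-12 J)
Δt_max = 2.270e-23 s = 22.697 ys

Virtual particles with higher borrowed energy exist for shorter times.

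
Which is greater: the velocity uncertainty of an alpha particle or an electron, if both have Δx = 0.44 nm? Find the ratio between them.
The electron has the larger minimum velocity uncertainty, by a ratio of 7294.3.

For both particles, Δp_min = ℏ/(2Δx) = 1.198e-25 kg·m/s (same for both).

The velocity uncertainty is Δv = Δp/m:
- alpha particle: Δv = 1.198e-25 / 6.645e-27 = 1.804e+01 m/s = 18.035 m/s
- electron: Δv = 1.198e-25 / 9.109e-31 = 1.316e+05 m/s = 131.554 km/s

Ratio: 1.316e+05 / 1.804e+01 = 7294.3

The lighter particle has larger velocity uncertainty because Δv ∝ 1/m.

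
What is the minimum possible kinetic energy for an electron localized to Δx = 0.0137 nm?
50.748 eV

Localizing a particle requires giving it sufficient momentum uncertainty:

1. From uncertainty principle: Δp ≥ ℏ/(2Δx)
   Δp_min = (1.055e-34 J·s) / (2 × 1.370e-11 m)
   Δp_min = 3.849e-24 kg·m/s

2. This momentum uncertainty corresponds to kinetic energy:
   KE ≈ (Δp)²/(2m) = (3.849e-24)²/(2 × 9.109e-31 kg)
   KE = 8.131e-18 J = 50.748 eV

Tighter localization requires more energy.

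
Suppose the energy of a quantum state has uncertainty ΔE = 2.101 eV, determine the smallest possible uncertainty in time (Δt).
156.643 as

Using the energy-time uncertainty principle:
ΔEΔt ≥ ℏ/2

The minimum uncertainty in time is:
Δt_min = ℏ/(2ΔE)
Δt_min = (1.055e-34 J·s) / (2 × 3.366e-19 J)
Δt_min = 1.566e-16 s = 156.643 as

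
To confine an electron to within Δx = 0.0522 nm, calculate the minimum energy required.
3.496 eV

Localizing a particle requires giving it sufficient momentum uncertainty:

1. From uncertainty principle: Δp ≥ ℏ/(2Δx)
   Δp_min = (1.055e-34 J·s) / (2 × 5.220e-11 m)
   Δp_min = 1.010e-24 kg·m/s

2. This momentum uncertainty corresponds to kinetic energy:
   KE ≈ (Δp)²/(2m) = (1.010e-24)²/(2 × 9.109e-31 kg)
   KE = 5.601e-19 J = 3.496 eV

Tighter localization requires more energy.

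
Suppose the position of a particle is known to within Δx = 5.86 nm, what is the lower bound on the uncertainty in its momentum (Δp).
8.998 × 10^-27 kg·m/s

Using the Heisenberg uncertainty principle:
ΔxΔp ≥ ℏ/2

The minimum uncertainty in momentum is:
Δp_min = ℏ/(2Δx)
Δp_min = (1.055e-34 J·s) / (2 × 5.860e-09 m)
Δp_min = 8.998e-27 kg·m/s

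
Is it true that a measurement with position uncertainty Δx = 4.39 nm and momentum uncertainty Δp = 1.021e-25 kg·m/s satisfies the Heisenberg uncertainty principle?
Yes, it satisfies the uncertainty principle.

Calculate the product ΔxΔp:
ΔxΔp = (4.390e-09 m) × (1.021e-25 kg·m/s)
ΔxΔp = 4.482e-34 J·s

Compare to the minimum allowed value ℏ/2:
ℏ/2 = 5.273e-35 J·s

Since ΔxΔp = 4.482e-34 J·s ≥ 5.273e-35 J·s = ℏ/2,
the measurement satisfies the uncertainty principle.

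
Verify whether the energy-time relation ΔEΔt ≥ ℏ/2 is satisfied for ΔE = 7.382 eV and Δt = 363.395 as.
Yes, it satisfies the uncertainty relation.

Calculate the product ΔEΔt:
ΔE = 7.382 eV = 1.183e-18 J
ΔEΔt = (1.183e-18 J) × (3.634e-16 s)
ΔEΔt = 4.298e-34 J·s

Compare to the minimum allowed value ℏ/2:
ℏ/2 = 5.273e-35 J·s

Since ΔEΔt = 4.298e-34 J·s ≥ 5.273e-35 J·s = ℏ/2,
this satisfies the uncertainty relation.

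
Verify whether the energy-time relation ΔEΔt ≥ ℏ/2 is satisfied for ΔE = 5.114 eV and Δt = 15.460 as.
No, it violates the uncertainty relation.

Calculate the product ΔEΔt:
ΔE = 5.114 eV = 8.194e-19 J
ΔEΔt = (8.194e-19 J) × (1.546e-17 s)
ΔEΔt = 1.267e-35 J·s

Compare to the minimum allowed value ℏ/2:
ℏ/2 = 5.273e-35 J·s

Since ΔEΔt = 1.267e-35 J·s < 5.273e-35 J·s = ℏ/2,
this violates the uncertainty relation.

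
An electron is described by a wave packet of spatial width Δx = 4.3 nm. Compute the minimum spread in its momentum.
1.226 × 10^-26 kg·m/s

For a wave packet, the spatial width Δx and momentum spread Δp are related by the uncertainty principle:
ΔxΔp ≥ ℏ/2

The minimum momentum spread is:
Δp_min = ℏ/(2Δx)
Δp_min = (1.055e-34 J·s) / (2 × 4.300e-09 m)
Δp_min = 1.226e-26 kg·m/s

A wave packet cannot have both a well-defined position and well-defined momentum.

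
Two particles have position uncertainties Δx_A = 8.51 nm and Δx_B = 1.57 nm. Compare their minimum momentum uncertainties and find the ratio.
Particle B has the larger minimum momentum uncertainty, by a factor of 5.42.

For each particle, the minimum momentum uncertainty is Δp_min = ℏ/(2Δx):

Particle A: Δp_A = ℏ/(2×8.510e-09 m) = 6.196e-27 kg·m/s
Particle B: Δp_B = ℏ/(2×1.570e-09 m) = 3.359e-26 kg·m/s

Ratio: Δp_B/Δp_A = 5.42

Since Δp_min ∝ 1/Δx, the particle with smaller position uncertainty (B) has larger momentum uncertainty.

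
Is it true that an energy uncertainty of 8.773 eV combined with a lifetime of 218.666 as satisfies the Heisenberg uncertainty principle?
Yes, it satisfies the uncertainty relation.

Calculate the product ΔEΔt:
ΔE = 8.773 eV = 1.406e-18 J
ΔEΔt = (1.406e-18 J) × (2.187e-16 s)
ΔEΔt = 3.074e-34 J·s

Compare to the minimum allowed value ℏ/2:
ℏ/2 = 5.273e-35 J·s

Since ΔEΔt = 3.074e-34 J·s ≥ 5.273e-35 J·s = ℏ/2,
this satisfies the uncertainty relation.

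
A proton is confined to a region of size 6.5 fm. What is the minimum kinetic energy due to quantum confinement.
122.780 keV

Using the uncertainty principle:

1. Position uncertainty: Δx ≈ 6.500e-15 m
2. Minimum momentum uncertainty: Δp = ℏ/(2Δx) = 8.112e-21 kg·m/s
3. Minimum kinetic energy:
   KE = (Δp)²/(2m) = (8.112e-21)²/(2 × 1.673e-27 kg)
   KE = 1.967e-14 J = 122.780 keV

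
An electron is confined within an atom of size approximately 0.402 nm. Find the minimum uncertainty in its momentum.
1.312 × 10^-25 kg·m/s

Using the Heisenberg uncertainty principle:
ΔxΔp ≥ ℏ/2

With Δx ≈ L = 4.020e-10 m (the confinement size):
Δp_min = ℏ/(2Δx)
Δp_min = (1.055e-34 J·s) / (2 × 4.020e-10 m)
Δp_min = 1.312e-25 kg·m/s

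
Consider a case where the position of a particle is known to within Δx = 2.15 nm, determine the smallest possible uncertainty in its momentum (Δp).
2.452 × 10^-26 kg·m/s

Using the Heisenberg uncertainty principle:
ΔxΔp ≥ ℏ/2

The minimum uncertainty in momentum is:
Δp_min = ℏ/(2Δx)
Δp_min = (1.055e-34 J·s) / (2 × 2.150e-09 m)
Δp_min = 2.452e-26 kg·m/s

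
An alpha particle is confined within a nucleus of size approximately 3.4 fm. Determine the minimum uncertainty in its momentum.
1.551 × 10^-20 kg·m/s

Using the Heisenberg uncertainty principle:
ΔxΔp ≥ ℏ/2

With Δx ≈ L = 3.400e-15 m (the confinement size):
Δp_min = ℏ/(2Δx)
Δp_min = (1.055e-34 J·s) / (2 × 3.400e-15 m)
Δp_min = 1.551e-20 kg·m/s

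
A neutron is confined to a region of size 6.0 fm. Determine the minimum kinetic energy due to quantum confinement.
143.898 keV

Using the uncertainty principle:

1. Position uncertainty: Δx ≈ 6.000e-15 m
2. Minimum momentum uncertainty: Δp = ℏ/(2Δx) = 8.788e-21 kg·m/s
3. Minimum kinetic energy:
   KE = (Δp)²/(2m) = (8.788e-21)²/(2 × 1.675e-27 kg)
   KE = 2.305e-14 J = 143.898 keV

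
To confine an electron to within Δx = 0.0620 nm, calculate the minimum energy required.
2.478 eV

Localizing a particle requires giving it sufficient momentum uncertainty:

1. From uncertainty principle: Δp ≥ ℏ/(2Δx)
   Δp_min = (1.055e-34 J·s) / (2 × 6.200e-11 m)
   Δp_min = 8.505e-25 kg·m/s

2. This momentum uncertainty corresponds to kinetic energy:
   KE ≈ (Δp)²/(2m) = (8.505e-25)²/(2 × 9.109e-31 kg)
   KE = 3.970e-19 J = 2.478 eV

Tighter localization requires more energy.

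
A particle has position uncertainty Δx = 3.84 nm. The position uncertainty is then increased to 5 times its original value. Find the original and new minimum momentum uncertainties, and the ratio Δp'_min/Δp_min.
Original Δp_min = 1.373 × 10^-26 kg·m/s; new Δp'_min = 2.746 × 10^-27 kg·m/s; ratio Δp'_min/Δp_min = 1/5.

From the uncertainty principle ΔxΔp ≥ ℏ/2, the minimum momentum uncertainty is Δp_min = ℏ/(2Δx).

Original (Δx = 3.84 nm = 3.840e-09 m):
Δp_min = (1.055e-34 J·s)/(2 × 3.840e-09 m) = 1.373e-26 kg·m/s

When Δx → 5Δx:
Δp'_min = ℏ/(2 × 5Δx) = (1/5) × ℏ/(2Δx) = (1/5) × Δp_min
Δp'_min = 1/5 × 1.373e-26 kg·m/s = 2.746e-27 kg·m/s

Since Δp_min ∝ 1/Δx, when Δx is increased to 5 times its original value, Δp_min decreases to 1/5 of its original value.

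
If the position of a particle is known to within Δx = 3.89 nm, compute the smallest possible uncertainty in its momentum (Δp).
1.355 × 10^-26 kg·m/s

Using the Heisenberg uncertainty principle:
ΔxΔp ≥ ℏ/2

The minimum uncertainty in momentum is:
Δp_min = ℏ/(2Δx)
Δp_min = (1.055e-34 J·s) / (2 × 3.890e-09 m)
Δp_min = 1.355e-26 kg·m/s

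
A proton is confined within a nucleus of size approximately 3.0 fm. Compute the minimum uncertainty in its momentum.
1.758 × 10^-20 kg·m/s

Using the Heisenberg uncertainty principle:
ΔxΔp ≥ ℏ/2

With Δx ≈ L = 3.000e-15 m (the confinement size):
Δp_min = ℏ/(2Δx)
Δp_min = (1.055e-34 J·s) / (2 × 3.000e-15 m)
Δp_min = 1.758e-20 kg·m/s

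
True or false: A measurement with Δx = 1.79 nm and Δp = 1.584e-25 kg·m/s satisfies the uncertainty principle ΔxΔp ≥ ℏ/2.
Yes, it satisfies the uncertainty principle.

Calculate the product ΔxΔp:
ΔxΔp = (1.790e-09 m) × (1.584e-25 kg·m/s)
ΔxΔp = 2.835e-34 J·s

Compare to the minimum allowed value ℏ/2:
ℏ/2 = 5.273e-35 J·s

Since ΔxΔp = 2.835e-34 J·s ≥ 5.273e-35 J·s = ℏ/2,
the measurement satisfies the uncertainty principle.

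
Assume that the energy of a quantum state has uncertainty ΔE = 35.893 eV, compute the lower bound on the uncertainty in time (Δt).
9.169 as

Using the energy-time uncertainty principle:
ΔEΔt ≥ ℏ/2

The minimum uncertainty in time is:
Δt_min = ℏ/(2ΔE)
Δt_min = (1.055e-34 J·s) / (2 × 5.751e-18 J)
Δt_min = 9.169e-18 s = 9.169 as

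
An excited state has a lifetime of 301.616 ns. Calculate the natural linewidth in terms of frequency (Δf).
263.837 kHz

Using the energy-time uncertainty principle and E = hf:
ΔEΔt ≥ ℏ/2
hΔf·Δt ≥ ℏ/2

The minimum frequency uncertainty is:
Δf = ℏ/(2hτ) = 1/(4πτ)
Δf = 1/(4π × 3.016e-07 s)
Δf = 2.638e+05 Hz = 263.837 kHz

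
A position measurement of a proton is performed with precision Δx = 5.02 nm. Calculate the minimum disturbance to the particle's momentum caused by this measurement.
1.050 × 10^-26 kg·m/s

The uncertainty principle implies that measuring position disturbs momentum:
ΔxΔp ≥ ℏ/2

When we measure position with precision Δx, we necessarily introduce a momentum uncertainty:
Δp ≥ ℏ/(2Δx)
Δp_min = (1.055e-34 J·s) / (2 × 5.020e-09 m)
Δp_min = 1.050e-26 kg·m/s

The more precisely we measure position, the greater the momentum disturbance.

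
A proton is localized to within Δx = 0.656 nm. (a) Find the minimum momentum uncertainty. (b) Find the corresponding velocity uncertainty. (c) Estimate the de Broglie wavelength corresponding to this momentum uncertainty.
(a) Δp_min = 8.038 × 10^-26 kg·m/s
(b) Δv_min = 48.056 m/s
(c) λ_dB = 8.244 nm

Step-by-step:

(a) From the uncertainty principle:
Δp_min = ℏ/(2Δx) = (1.055e-34 J·s)/(2 × 6.560e-10 m) = 8.038e-26 kg·m/s

(b) The velocity uncertainty:
Δv = Δp/m = (8.038e-26 kg·m/s)/(1.673e-27 kg) = 4.806e+01 m/s = 48.056 m/s

(c) The de Broglie wavelength for this momentum:
λ = h/p = (6.626e-34 J·s)/(8.038e-26 kg·m/s) = 8.244e-09 m = 8.244 nm

Note: The de Broglie wavelength is comparable to the localization size, as expected from wave-particle duality.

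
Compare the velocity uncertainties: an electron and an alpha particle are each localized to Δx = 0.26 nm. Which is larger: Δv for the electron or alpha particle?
The electron has the larger minimum velocity uncertainty, by a ratio of 7294.3.

For both particles, Δp_min = ℏ/(2Δx) = 2.028e-25 kg·m/s (same for both).

The velocity uncertainty is Δv = Δp/m:
- electron: Δv = 2.028e-25 / 9.109e-31 = 2.226e+05 m/s = 222.630 km/s
- alpha particle: Δv = 2.028e-25 / 6.645e-27 = 3.052e+01 m/s = 30.521 m/s

Ratio: 2.226e+05 / 3.052e+01 = 7294.3

The lighter particle has larger velocity uncertainty because Δv ∝ 1/m.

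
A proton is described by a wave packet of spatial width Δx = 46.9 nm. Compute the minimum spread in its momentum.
1.124 × 10^-27 kg·m/s

For a wave packet, the spatial width Δx and momentum spread Δp are related by the uncertainty principle:
ΔxΔp ≥ ℏ/2

The minimum momentum spread is:
Δp_min = ℏ/(2Δx)
Δp_min = (1.055e-34 J·s) / (2 × 4.690e-08 m)
Δp_min = 1.124e-27 kg·m/s

A wave packet cannot have both a well-defined position and well-defined momentum.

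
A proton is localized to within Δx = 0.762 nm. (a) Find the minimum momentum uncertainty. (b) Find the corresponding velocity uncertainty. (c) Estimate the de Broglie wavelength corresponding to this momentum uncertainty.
(a) Δp_min = 6.920 × 10^-26 kg·m/s
(b) Δv_min = 41.371 m/s
(c) λ_dB = 9.576 nm

Step-by-step:

(a) From the uncertainty principle:
Δp_min = ℏ/(2Δx) = (1.055e-34 J·s)/(2 × 7.620e-10 m) = 6.920e-26 kg·m/s

(b) The velocity uncertainty:
Δv = Δp/m = (6.920e-26 kg·m/s)/(1.673e-27 kg) = 4.137e+01 m/s = 41.371 m/s

(c) The de Broglie wavelength for this momentum:
λ = h/p = (6.626e-34 J·s)/(6.920e-26 kg·m/s) = 9.576e-09 m = 9.576 nm

Note: The de Broglie wavelength is comparable to the localization size, as expected from wave-particle duality.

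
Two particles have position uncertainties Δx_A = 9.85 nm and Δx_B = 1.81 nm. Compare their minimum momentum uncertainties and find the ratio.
Particle B has the larger minimum momentum uncertainty, by a factor of 5.44.

For each particle, the minimum momentum uncertainty is Δp_min = ℏ/(2Δx):

Particle A: Δp_A = ℏ/(2×9.850e-09 m) = 5.353e-27 kg·m/s
Particle B: Δp_B = ℏ/(2×1.810e-09 m) = 2.913e-26 kg·m/s

Ratio: Δp_B/Δp_A = 5.44

Since Δp_min ∝ 1/Δx, the particle with smaller position uncertainty (B) has larger momentum uncertainty.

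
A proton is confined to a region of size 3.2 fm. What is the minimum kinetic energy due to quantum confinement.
506.587 keV

Using the uncertainty principle:

1. Position uncertainty: Δx ≈ 3.200e-15 m
2. Minimum momentum uncertainty: Δp = ℏ/(2Δx) = 1.648e-20 kg·m/s
3. Minimum kinetic energy:
   KE = (Δp)²/(2m) = (1.648e-20)²/(2 × 1.673e-27 kg)
   KE = 8.116e-14 J = 506.587 keV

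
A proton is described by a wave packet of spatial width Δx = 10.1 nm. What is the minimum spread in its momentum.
5.221 × 10^-27 kg·m/s

For a wave packet, the spatial width Δx and momentum spread Δp are related by the uncertainty principle:
ΔxΔp ≥ ℏ/2

The minimum momentum spread is:
Δp_min = ℏ/(2Δx)
Δp_min = (1.055e-34 J·s) / (2 × 1.010e-08 m)
Δp_min = 5.221e-27 kg·m/s

A wave packet cannot have both a well-defined position and well-defined momentum.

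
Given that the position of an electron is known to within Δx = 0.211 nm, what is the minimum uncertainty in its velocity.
274.331 km/s

Using the Heisenberg uncertainty principle and Δp = mΔv:
ΔxΔp ≥ ℏ/2
Δx(mΔv) ≥ ℏ/2

The minimum uncertainty in velocity is:
Δv_min = ℏ/(2mΔx)
Δv_min = (1.055e-34 J·s) / (2 × 9.109e-31 kg × 2.110e-10 m)
Δv_min = 2.743e+05 m/s = 274.331 km/s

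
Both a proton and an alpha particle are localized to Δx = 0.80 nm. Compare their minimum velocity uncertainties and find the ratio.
The proton has the larger minimum velocity uncertainty, by a ratio of 4.0.

For both particles, Δp_min = ℏ/(2Δx) = 6.591e-26 kg·m/s (same for both).

The velocity uncertainty is Δv = Δp/m:
- proton: Δv = 6.591e-26 / 1.673e-27 = 3.941e+01 m/s = 39.406 m/s
- alpha particle: Δv = 6.591e-26 / 6.645e-27 = 9.919e+00 m/s = 9.919 m/s

Ratio: 3.941e+01 / 9.919e+00 = 4.0

The lighter particle has larger velocity uncertainty because Δv ∝ 1/m.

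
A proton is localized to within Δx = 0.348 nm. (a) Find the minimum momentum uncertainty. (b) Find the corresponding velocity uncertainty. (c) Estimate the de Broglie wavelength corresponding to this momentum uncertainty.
(a) Δp_min = 1.515 × 10^-25 kg·m/s
(b) Δv_min = 90.588 m/s
(c) λ_dB = 4.373 nm

Step-by-step:

(a) From the uncertainty principle:
Δp_min = ℏ/(2Δx) = (1.055e-34 J·s)/(2 × 3.480e-10 m) = 1.515e-25 kg·m/s

(b) The velocity uncertainty:
Δv = Δp/m = (1.515e-25 kg·m/s)/(1.673e-27 kg) = 9.059e+01 m/s = 90.588 m/s

(c) The de Broglie wavelength for this momentum:
λ = h/p = (6.626e-34 J·s)/(1.515e-25 kg·m/s) = 4.373e-09 m = 4.373 nm

Note: The de Broglie wavelength is comparable to the localization size, as expected from wave-particle duality.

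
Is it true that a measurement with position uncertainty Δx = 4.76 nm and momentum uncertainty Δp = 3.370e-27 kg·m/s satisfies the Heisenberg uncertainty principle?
No, it violates the uncertainty principle (impossible measurement).

Calculate the product ΔxΔp:
ΔxΔp = (4.760e-09 m) × (3.370e-27 kg·m/s)
ΔxΔp = 1.604e-35 J·s

Compare to the minimum allowed value ℏ/2:
ℏ/2 = 5.273e-35 J·s

Since ΔxΔp = 1.604e-35 J·s < 5.273e-35 J·s = ℏ/2,
the measurement violates the uncertainty principle.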